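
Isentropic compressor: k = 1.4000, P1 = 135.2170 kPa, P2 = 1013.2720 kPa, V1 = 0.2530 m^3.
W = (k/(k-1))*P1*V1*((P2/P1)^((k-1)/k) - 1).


(k-1)/k = 0.2857
(P2/P1)^exp = 1.7779
W = 3.5000 * 135.2170 * 0.2530 * (1.7779 - 1) = 93.1443 kJ

93.1443 kJ


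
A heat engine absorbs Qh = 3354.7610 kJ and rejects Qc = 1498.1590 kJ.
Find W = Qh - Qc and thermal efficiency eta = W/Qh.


W = 3354.7610 - 1498.1590 = 1856.6020 kJ
eta = 1856.6020 / 3354.7610 = 0.5534 = 55.3423%

W = 1856.6020 kJ, eta = 55.3423%


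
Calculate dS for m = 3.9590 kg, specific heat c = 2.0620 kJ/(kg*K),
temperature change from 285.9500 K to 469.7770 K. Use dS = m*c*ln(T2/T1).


T2/T1 = 1.6429
ln(T2/T1) = 0.4964
dS = 3.9590 * 2.0620 * 0.4964 = 4.0527 kJ/K

4.0527 kJ/K


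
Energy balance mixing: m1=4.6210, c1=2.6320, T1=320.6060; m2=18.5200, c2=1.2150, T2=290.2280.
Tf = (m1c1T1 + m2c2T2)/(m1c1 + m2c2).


num = 10430.0139
den = 34.6643
Tf = 300.8866 K

300.8866 K


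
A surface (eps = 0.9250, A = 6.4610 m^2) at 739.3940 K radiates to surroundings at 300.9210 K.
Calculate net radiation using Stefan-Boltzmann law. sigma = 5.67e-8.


T^4 = 2.9888e+11
Tsurr^4 = 8.1999e+09
Q = 0.9250 * 5.67e-8 * 6.4610 * 2.9068e+11 = 98502.4017 W

98502.4017 W


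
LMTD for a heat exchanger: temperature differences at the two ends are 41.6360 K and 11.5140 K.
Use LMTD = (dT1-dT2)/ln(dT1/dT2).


dT1/dT2 = 3.6161
ln(dT1/dT2) = 1.2854
LMTD = 30.1220 / 1.2854 = 23.4339 K

23.4339 K


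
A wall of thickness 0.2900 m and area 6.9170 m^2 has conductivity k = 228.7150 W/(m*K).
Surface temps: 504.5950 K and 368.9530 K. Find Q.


dT = 135.6420 K
Q = 228.7150 * 6.9170 * 135.6420 / 0.2900 = 739960.6253 W

739960.6253 W


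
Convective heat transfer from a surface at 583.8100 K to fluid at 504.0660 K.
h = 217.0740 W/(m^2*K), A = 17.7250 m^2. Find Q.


dT = 79.7440 K
Q = 217.0740 * 17.7250 * 79.7440 = 306825.9370 W

306825.9370 W


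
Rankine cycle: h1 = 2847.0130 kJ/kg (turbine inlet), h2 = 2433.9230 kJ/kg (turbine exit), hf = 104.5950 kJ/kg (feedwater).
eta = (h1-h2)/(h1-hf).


W = 413.0900 kJ/kg
Q_in = 2742.4180 kJ/kg
eta = 0.1506 = 15.0630%

eta = 15.0630%


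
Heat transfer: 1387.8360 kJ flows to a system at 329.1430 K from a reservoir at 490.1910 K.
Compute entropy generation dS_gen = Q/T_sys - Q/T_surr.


dS_sys = 1387.8360/329.1430 = 4.2165 kJ/K
dS_surr = -1387.8360/490.1910 = -2.8312 kJ/K
dS_gen = 4.2165 - 2.8312 = 1.3853 kJ/K (irreversible)

dS_gen = 1.3853 kJ/K, irreversible


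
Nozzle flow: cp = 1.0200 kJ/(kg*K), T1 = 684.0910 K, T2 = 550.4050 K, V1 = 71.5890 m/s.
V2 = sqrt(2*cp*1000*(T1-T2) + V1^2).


dT = 133.6860 K
2*cp*1000*dT = 272719.4400
V1^2 = 5124.9849
V2 = sqrt(277844.4249) = 527.1095 m/s

527.1095 m/s


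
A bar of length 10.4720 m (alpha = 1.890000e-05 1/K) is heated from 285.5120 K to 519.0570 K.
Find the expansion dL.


dT = 233.5450 K
dL = 1.890000e-05 * 10.4720 * 233.5450 = 0.046223 m
L_final = 10.518223 m

dL = 0.046223 m


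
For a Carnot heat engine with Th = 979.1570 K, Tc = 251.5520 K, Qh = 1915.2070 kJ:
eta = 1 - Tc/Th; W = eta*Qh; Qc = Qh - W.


eta = 1 - 251.5520/979.1570 = 0.7431
W = 0.7431 * 1915.2070 = 1423.1775 kJ
Qc = 1915.2070 - 1423.1775 = 492.0295 kJ

eta = 74.3093%, W = 1423.1775 kJ, Qc = 492.0295 kJ


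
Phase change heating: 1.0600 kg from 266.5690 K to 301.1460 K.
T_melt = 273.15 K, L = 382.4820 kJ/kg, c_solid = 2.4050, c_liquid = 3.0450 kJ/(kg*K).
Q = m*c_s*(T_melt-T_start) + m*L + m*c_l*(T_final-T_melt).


Q1 (sensible, solid) = 1.0600 * 2.4050 * 6.5810 = 16.7769 kJ
Q2 (latent) = 1.0600 * 382.4820 = 405.4309 kJ
Q3 (sensible, liquid) = 1.0600 * 3.0450 * 27.9960 = 90.3627 kJ
Q_total = 512.5706 kJ

512.5706 kJ


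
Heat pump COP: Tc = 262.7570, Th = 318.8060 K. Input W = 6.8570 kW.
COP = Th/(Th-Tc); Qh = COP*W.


COP = 318.8060 / 56.0490 = 5.6880
Qh = 5.6880 * 6.8570 = 39.0025 kW

COP = 5.6880, Qh = 39.0025 kW


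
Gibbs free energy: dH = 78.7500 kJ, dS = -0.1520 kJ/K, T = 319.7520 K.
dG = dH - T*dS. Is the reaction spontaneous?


T*dS = 319.7520 * -0.1520 = -48.6023 kJ
dG = 78.7500 + 48.6023 = 127.3523 kJ (non-spontaneous)

dG = 127.3523 kJ, non-spontaneous


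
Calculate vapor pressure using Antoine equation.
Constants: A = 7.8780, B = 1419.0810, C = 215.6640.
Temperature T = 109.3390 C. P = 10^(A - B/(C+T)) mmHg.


C+T = 325.0030
B/(C+T) = 4.3664
log10(P) = 7.8780 - 4.3664 = 3.5116
P = 10^3.5116 = 3248.1586 mmHg

3248.1586 mmHg


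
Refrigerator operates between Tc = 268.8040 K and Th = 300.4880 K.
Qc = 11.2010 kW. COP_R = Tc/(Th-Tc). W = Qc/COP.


COP = 268.8040 / 31.6840 = 8.4839
W = 11.2010 / 8.4839 = 1.3203 kW

COP = 8.4839, W = 1.3203 kW


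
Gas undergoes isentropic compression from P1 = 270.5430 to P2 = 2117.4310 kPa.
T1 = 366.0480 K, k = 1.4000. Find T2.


(k-1)/k = 0.2857
(P2/P1)^exp = 1.8001
T2 = 366.0480 * 1.8001 = 658.9381 K

658.9381 K


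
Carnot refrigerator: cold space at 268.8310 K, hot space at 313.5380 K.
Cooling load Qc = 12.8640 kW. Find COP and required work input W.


COP = 268.8310 / 44.7070 = 6.0132
W = 12.8640 / 6.0132 = 2.1393 kW

COP = 6.0132, W = 2.1393 kW


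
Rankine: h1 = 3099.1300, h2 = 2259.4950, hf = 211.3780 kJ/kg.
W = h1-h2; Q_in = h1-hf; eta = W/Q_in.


W = 839.6350 kJ/kg
Q_in = 2887.7520 kJ/kg
eta = 0.2908 = 29.0757%

eta = 29.0757%


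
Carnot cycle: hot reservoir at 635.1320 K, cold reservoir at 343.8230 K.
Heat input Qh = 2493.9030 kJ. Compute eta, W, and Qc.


eta = 1 - 343.8230/635.1320 = 0.4587
W = 0.4587 * 2493.9030 = 1143.8510 kJ
Qc = 2493.9030 - 1143.8510 = 1350.0520 kJ

eta = 45.8659%, W = 1143.8510 kJ, Qc = 1350.0520 kJ


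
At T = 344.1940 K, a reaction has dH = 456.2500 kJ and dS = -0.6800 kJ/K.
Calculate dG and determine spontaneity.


T*dS = 344.1940 * -0.6800 = -234.0519 kJ
dG = 456.2500 + 234.0519 = 690.3019 kJ (non-spontaneous)

dG = 690.3019 kJ, non-spontaneous


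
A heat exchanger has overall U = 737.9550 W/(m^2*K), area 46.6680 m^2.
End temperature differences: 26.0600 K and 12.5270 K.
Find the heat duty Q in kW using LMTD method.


LMTD = 18.4747 K
Q = 737.9550 * 46.6680 * 18.4747 = 636248.0672 W = 636.2481 kW

636.2481 kW


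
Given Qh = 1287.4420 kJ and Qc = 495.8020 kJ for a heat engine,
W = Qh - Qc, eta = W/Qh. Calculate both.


W = 1287.4420 - 495.8020 = 791.6400 kJ
eta = 791.6400 / 1287.4420 = 0.6149 = 61.4894%

W = 791.6400 kJ, eta = 61.4894%


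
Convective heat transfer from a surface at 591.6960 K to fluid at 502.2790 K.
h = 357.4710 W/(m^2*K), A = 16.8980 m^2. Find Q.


dT = 89.4170 K
Q = 357.4710 * 16.8980 * 89.4170 = 540127.4085 W

540127.4085 W


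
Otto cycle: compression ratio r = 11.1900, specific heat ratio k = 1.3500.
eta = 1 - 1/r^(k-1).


r^(k-1) = 2.3286
eta = 1 - 1/2.3286 = 0.5706 = 57.0553%

57.0553%


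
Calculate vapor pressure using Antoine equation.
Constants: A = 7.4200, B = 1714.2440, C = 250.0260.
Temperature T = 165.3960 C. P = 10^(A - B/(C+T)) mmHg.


C+T = 415.4220
B/(C+T) = 4.1265
log10(P) = 7.4200 - 4.1265 = 3.2935
P = 10^3.2935 = 1965.5662 mmHg

1965.5662 mmHg


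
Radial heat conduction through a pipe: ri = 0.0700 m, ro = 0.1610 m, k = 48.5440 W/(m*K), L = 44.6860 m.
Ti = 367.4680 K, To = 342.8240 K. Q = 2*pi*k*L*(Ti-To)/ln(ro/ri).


dT = 24.6440 K
ln(ro/ri) = 0.8329
Q = 2*pi*48.5440*44.6860*24.6440 / 0.8329 = 403274.2478 W

403274.2478 W


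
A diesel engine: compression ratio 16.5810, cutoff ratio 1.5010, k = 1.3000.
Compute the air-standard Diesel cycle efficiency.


r^(k-1) = 2.3221
rc^k = 1.6955
eta = 0.5401 = 54.0140%

54.0140%


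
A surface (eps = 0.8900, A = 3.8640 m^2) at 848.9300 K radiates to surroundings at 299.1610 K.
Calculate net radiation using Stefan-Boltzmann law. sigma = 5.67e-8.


T^4 = 5.1938e+11
Tsurr^4 = 8.0098e+09
Q = 0.8900 * 5.67e-8 * 3.8640 * 5.1137e+11 = 99712.1236 W

99712.1236 W


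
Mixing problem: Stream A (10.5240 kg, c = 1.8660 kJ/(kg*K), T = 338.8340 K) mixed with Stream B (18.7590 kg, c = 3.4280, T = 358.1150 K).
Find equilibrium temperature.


num = 29682.8391
den = 83.9436
Tf = 353.6044 K

353.6044 K


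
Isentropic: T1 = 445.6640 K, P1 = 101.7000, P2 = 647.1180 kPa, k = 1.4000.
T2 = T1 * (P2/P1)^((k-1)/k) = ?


(k-1)/k = 0.2857
(P2/P1)^exp = 1.6968
T2 = 445.6640 * 1.6968 = 756.1804 K

756.1804 K


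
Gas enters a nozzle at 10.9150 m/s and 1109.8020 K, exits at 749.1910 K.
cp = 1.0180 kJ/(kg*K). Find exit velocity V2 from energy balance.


dT = 360.6110 K
2*cp*1000*dT = 734203.9960
V1^2 = 119.1372
V2 = sqrt(734323.1332) = 856.9266 m/s

856.9266 m/s


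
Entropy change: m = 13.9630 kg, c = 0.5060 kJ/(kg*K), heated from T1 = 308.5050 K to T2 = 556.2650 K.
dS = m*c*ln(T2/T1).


T2/T1 = 1.8031
ln(T2/T1) = 0.5895
dS = 13.9630 * 0.5060 * 0.5895 = 4.1650 kJ/K

4.1650 kJ/K


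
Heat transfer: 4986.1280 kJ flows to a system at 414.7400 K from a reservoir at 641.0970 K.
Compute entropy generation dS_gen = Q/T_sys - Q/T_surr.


dS_sys = 4986.1280/414.7400 = 12.0223 kJ/K
dS_surr = -4986.1280/641.0970 = -7.7775 kJ/K
dS_gen = 12.0223 - 7.7775 = 4.2448 kJ/K (irreversible)

dS_gen = 4.2448 kJ/K, irreversible


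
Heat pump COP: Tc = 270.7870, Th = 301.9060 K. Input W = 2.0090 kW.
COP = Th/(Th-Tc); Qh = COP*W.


COP = 301.9060 / 31.1190 = 9.7017
Qh = 9.7017 * 2.0090 = 19.4906 kW

COP = 9.7017, Qh = 19.4906 kW


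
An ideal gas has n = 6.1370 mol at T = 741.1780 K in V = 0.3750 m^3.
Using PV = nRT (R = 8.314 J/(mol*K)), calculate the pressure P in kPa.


P = nRT/V = 6.1370 * 8.314 * 741.1780 / 0.3750
= 37817.1384 / 0.3750 = 100845.7025 Pa = 100.8457 kPa

100.8457 kPa


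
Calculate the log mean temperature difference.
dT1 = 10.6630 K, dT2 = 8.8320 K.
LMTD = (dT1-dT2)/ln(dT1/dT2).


dT1/dT2 = 1.2073
ln(dT1/dT2) = 0.1884
LMTD = 1.8310 / 0.1884 = 9.7188 K

9.7188 K


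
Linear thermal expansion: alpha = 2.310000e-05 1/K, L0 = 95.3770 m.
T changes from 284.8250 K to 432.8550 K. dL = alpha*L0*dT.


dT = 148.0300 K
dL = 2.310000e-05 * 95.3770 * 148.0300 = 0.326141 m
L_final = 95.703141 m

dL = 0.326141 m


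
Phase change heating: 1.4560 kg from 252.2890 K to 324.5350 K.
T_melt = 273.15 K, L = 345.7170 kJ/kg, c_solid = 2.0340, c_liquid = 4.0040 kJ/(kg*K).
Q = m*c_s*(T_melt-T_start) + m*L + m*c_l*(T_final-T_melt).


Q1 (sensible, solid) = 1.4560 * 2.0340 * 20.8610 = 61.7799 kJ
Q2 (latent) = 1.4560 * 345.7170 = 503.3640 kJ
Q3 (sensible, liquid) = 1.4560 * 4.0040 * 51.3850 = 299.5655 kJ
Q_total = 864.7094 kJ

864.7094 kJ


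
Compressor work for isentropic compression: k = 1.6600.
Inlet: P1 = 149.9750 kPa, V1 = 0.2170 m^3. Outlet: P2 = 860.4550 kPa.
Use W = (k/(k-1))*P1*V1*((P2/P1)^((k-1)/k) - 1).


(k-1)/k = 0.3976
(P2/P1)^exp = 2.0029
W = 2.5152 * 149.9750 * 0.2170 * (2.0029 - 1) = 82.0905 kJ

82.0905 kJ


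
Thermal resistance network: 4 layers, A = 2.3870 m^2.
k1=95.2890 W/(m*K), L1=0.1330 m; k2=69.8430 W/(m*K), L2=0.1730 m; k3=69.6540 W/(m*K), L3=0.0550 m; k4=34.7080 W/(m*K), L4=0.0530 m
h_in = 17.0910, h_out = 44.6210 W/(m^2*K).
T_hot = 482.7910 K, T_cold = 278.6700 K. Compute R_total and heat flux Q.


R_conv_in = 1/(17.0910*2.3870) = 0.0245
R_1 = 0.1330/(95.2890*2.3870) = 0.0006
R_2 = 0.1730/(69.8430*2.3870) = 0.0010
R_3 = 0.0550/(69.6540*2.3870) = 0.0003
R_4 = 0.0530/(34.7080*2.3870) = 0.0006
R_conv_out = 1/(44.6210*2.3870) = 0.0094
R_total = 0.0365 K/W
Q = 204.1210 / 0.0365 = 5593.3076 W

R_total = 0.0365 K/W, Q = 5593.3076 W


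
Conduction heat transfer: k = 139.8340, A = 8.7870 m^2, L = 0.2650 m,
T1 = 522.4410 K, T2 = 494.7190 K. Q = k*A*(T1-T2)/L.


dT = 27.7220 K
Q = 139.8340 * 8.7870 * 27.7220 / 0.2650 = 128538.1641 W

128538.1641 W


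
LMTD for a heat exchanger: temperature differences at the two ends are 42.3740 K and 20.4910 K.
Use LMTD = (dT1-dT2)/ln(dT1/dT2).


dT1/dT2 = 2.0679
ln(dT1/dT2) = 0.7265
LMTD = 21.8830 / 0.7265 = 30.1191 K

30.1191 K


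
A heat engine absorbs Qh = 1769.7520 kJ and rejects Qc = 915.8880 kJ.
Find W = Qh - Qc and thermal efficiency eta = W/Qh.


W = 1769.7520 - 915.8880 = 853.8640 kJ
eta = 853.8640 / 1769.7520 = 0.4825 = 48.2477%

W = 853.8640 kJ, eta = 48.2477%


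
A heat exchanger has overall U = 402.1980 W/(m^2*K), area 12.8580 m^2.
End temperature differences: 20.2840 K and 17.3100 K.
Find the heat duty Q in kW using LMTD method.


LMTD = 18.7577 K
Q = 402.1980 * 12.8580 * 18.7577 = 97004.8493 W = 97.0048 kW

97.0048 kW


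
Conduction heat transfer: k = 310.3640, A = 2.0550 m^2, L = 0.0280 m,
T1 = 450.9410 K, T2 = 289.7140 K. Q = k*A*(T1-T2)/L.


dT = 161.2270 K
Q = 310.3640 * 2.0550 * 161.2270 / 0.0280 = 3672509.3347 W

3672509.3347 W


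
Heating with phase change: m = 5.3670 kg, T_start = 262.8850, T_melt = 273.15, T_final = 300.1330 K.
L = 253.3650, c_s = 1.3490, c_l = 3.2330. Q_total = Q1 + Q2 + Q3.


Q1 (sensible, solid) = 5.3670 * 1.3490 * 10.2650 = 74.3195 kJ
Q2 (latent) = 5.3670 * 253.3650 = 1359.8100 kJ
Q3 (sensible, liquid) = 5.3670 * 3.2330 * 26.9830 = 468.1958 kJ
Q_total = 1902.3252 kJ

1902.3252 kJ


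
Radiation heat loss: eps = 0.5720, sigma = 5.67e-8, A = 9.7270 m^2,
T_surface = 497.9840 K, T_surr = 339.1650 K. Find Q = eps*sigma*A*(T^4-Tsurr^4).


T^4 = 6.1498e+10
Tsurr^4 = 1.3233e+10
Q = 0.5720 * 5.67e-8 * 9.7270 * 4.8266e+10 = 15226.3191 W

15226.3191 W


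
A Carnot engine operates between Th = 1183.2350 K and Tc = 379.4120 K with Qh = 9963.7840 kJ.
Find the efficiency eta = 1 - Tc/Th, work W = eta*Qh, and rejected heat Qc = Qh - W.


eta = 1 - 379.4120/1183.2350 = 0.6793
W = 0.6793 * 9963.7840 = 6768.8318 kJ
Qc = 9963.7840 - 6768.8318 = 3194.9522 kJ

eta = 67.9343%, W = 6768.8318 kJ, Qc = 3194.9522 kJ


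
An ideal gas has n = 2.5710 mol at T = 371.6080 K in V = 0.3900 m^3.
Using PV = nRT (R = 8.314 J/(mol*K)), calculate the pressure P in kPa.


P = nRT/V = 2.5710 * 8.314 * 371.6080 / 0.3900
= 7943.2303 / 0.3900 = 20367.2571 Pa = 20.3673 kPa

20.3673 kPa


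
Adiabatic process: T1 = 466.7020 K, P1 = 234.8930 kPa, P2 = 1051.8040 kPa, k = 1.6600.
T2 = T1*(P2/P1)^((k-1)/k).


(k-1)/k = 0.3976
(P2/P1)^exp = 1.8149
T2 = 466.7020 * 1.8149 = 847.0260 K

847.0260 K


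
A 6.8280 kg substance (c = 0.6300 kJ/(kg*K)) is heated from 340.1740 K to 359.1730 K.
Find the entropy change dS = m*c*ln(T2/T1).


T2/T1 = 1.0559
ln(T2/T1) = 0.0543
dS = 6.8280 * 0.6300 * 0.0543 = 0.2338 kJ/K

0.2338 kJ/K


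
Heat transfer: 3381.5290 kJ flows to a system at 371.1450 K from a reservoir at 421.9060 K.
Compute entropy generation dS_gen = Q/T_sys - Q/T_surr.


dS_sys = 3381.5290/371.1450 = 9.1111 kJ/K
dS_surr = -3381.5290/421.9060 = -8.0149 kJ/K
dS_gen = 9.1111 - 8.0149 = 1.0962 kJ/K (irreversible)

dS_gen = 1.0962 kJ/K, irreversible


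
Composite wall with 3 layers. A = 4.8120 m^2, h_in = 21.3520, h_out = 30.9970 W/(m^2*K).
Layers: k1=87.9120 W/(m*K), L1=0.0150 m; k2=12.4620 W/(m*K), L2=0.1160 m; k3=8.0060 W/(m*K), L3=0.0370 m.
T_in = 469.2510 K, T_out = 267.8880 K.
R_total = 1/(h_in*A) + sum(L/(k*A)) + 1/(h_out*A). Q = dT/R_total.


R_conv_in = 1/(21.3520*4.8120) = 0.0097
R_1 = 0.0150/(87.9120*4.8120) = 3.5458e-05
R_2 = 0.1160/(12.4620*4.8120) = 0.0019
R_3 = 0.0370/(8.0060*4.8120) = 0.0010
R_conv_out = 1/(30.9970*4.8120) = 0.0067
R_total = 0.0194 K/W
Q = 201.3630 / 0.0194 = 10397.0370 W

R_total = 0.0194 K/W, Q = 10397.0370 W


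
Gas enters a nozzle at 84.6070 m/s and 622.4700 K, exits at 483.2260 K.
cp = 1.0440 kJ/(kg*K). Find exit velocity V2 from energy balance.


dT = 139.2440 K
2*cp*1000*dT = 290741.4720
V1^2 = 7158.3444
V2 = sqrt(297899.8164) = 545.8020 m/s

545.8020 m/s


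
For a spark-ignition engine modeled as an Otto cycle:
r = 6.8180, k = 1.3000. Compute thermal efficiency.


r^(k-1) = 1.7787
eta = 1 - 1/1.7787 = 0.4378 = 43.7784%

43.7784%


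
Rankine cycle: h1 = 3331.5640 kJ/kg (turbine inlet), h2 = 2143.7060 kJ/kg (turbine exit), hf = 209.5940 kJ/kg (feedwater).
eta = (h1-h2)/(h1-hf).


W = 1187.8580 kJ/kg
Q_in = 3121.9700 kJ/kg
eta = 0.3805 = 38.0483%

eta = 38.0483%


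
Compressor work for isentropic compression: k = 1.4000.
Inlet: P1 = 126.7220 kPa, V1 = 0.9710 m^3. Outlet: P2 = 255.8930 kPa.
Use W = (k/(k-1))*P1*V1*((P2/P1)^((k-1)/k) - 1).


(k-1)/k = 0.2857
(P2/P1)^exp = 1.2224
W = 3.5000 * 126.7220 * 0.9710 * (1.2224 - 1) = 95.7659 kJ

95.7659 kJ


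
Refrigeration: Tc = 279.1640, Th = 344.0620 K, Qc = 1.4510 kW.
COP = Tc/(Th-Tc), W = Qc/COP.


COP = 279.1640 / 64.8980 = 4.3016
W = 1.4510 / 4.3016 = 0.3373 kW

COP = 4.3016, W = 0.3373 kW


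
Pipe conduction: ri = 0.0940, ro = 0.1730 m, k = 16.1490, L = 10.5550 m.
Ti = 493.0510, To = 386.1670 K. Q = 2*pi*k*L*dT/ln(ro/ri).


dT = 106.8840 K
ln(ro/ri) = 0.6100
Q = 2*pi*16.1490*10.5550*106.8840 / 0.6100 = 187658.7735 W

187658.7735 W


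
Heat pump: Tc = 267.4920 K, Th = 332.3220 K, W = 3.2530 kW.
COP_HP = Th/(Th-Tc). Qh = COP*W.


COP = 332.3220 / 64.8300 = 5.1261
Qh = 5.1261 * 3.2530 = 16.6750 kW

COP = 5.1261, Qh = 16.6750 kW


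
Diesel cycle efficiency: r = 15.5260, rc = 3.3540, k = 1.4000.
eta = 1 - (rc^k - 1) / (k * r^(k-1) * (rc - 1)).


r^(k-1) = 2.9952
rc^k = 5.4424
eta = 0.5500 = 54.9954%

54.9954%


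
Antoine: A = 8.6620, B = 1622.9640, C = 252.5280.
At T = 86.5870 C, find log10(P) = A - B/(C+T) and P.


C+T = 339.1150
B/(C+T) = 4.7859
log10(P) = 8.6620 - 4.7859 = 3.8761
P = 10^3.8761 = 7518.2905 mmHg

7518.2905 mmHg


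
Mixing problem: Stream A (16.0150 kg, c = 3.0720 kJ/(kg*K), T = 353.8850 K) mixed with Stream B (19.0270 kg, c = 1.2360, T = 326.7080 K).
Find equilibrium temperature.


num = 25093.7761
den = 72.7155
Tf = 345.0955 K

345.0955 K


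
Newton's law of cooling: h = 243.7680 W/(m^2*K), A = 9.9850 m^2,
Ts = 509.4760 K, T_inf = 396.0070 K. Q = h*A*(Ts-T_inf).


dT = 113.4690 K
Q = 243.7680 * 9.9850 * 113.4690 = 276186.2103 W

276186.2103 W


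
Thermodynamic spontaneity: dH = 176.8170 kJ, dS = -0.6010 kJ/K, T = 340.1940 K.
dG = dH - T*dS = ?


T*dS = 340.1940 * -0.6010 = -204.4566 kJ
dG = 176.8170 + 204.4566 = 381.2736 kJ (non-spontaneous)

dG = 381.2736 kJ, non-spontaneous


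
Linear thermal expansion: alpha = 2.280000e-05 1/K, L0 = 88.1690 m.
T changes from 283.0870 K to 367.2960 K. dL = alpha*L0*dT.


dT = 84.2090 K
dL = 2.280000e-05 * 88.1690 * 84.2090 = 0.169281 m
L_final = 88.338281 m

dL = 0.169281 m


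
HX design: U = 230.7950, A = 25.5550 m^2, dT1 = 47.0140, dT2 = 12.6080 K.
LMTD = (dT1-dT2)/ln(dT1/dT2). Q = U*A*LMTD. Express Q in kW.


LMTD = 26.1421 K
Q = 230.7950 * 25.5550 * 26.1421 = 154185.3076 W = 154.1853 kW

154.1853 kW


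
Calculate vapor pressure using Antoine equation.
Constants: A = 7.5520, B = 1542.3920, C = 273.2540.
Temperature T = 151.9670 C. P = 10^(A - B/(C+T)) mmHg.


C+T = 425.2210
B/(C+T) = 3.6273
log10(P) = 7.5520 - 3.6273 = 3.9247
P = 10^3.9247 = 8408.6937 mmHg

8408.6937 mmHg


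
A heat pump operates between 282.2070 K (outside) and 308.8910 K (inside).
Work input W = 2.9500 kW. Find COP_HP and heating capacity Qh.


COP = 308.8910 / 26.6840 = 11.5759
Qh = 11.5759 * 2.9500 = 34.1489 kW

COP = 11.5759, Qh = 34.1489 kW


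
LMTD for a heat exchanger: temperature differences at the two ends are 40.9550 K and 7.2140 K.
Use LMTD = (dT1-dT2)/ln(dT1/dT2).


dT1/dT2 = 5.6772
ln(dT1/dT2) = 1.7365
LMTD = 33.7410 / 1.7365 = 19.4310 K

19.4310 K


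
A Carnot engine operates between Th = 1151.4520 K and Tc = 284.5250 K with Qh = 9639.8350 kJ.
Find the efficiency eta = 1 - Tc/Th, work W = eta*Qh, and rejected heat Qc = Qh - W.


eta = 1 - 284.5250/1151.4520 = 0.7529
W = 0.7529 * 9639.8350 = 7257.8216 kJ
Qc = 9639.8350 - 7257.8216 = 2382.0134 kJ

eta = 75.2899%, W = 7257.8216 kJ, Qc = 2382.0134 kJ


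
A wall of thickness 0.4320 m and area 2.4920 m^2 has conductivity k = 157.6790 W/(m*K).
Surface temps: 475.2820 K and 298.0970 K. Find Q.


dT = 177.1850 K
Q = 157.6790 * 2.4920 * 177.1850 / 0.4320 = 161162.9102 W

161162.9102 W


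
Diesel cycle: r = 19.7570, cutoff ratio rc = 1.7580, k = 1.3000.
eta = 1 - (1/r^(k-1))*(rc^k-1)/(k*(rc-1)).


r^(k-1) = 2.4475
rc^k = 2.0822
eta = 0.5513 = 55.1272%

55.1272%


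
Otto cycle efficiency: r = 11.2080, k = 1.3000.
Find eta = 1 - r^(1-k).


r^(k-1) = 2.0647
eta = 1 - 1/2.0647 = 0.5157 = 51.5670%

51.5670%


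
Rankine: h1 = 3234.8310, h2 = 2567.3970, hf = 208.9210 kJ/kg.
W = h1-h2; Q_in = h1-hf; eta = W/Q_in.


W = 667.4340 kJ/kg
Q_in = 3025.9100 kJ/kg
eta = 0.2206 = 22.0573%

eta = 22.0573%


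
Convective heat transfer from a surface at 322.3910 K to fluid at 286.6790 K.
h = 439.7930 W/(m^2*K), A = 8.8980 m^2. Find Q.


dT = 35.7120 K
Q = 439.7930 * 8.8980 * 35.7120 = 139750.9880 W

139750.9880 W


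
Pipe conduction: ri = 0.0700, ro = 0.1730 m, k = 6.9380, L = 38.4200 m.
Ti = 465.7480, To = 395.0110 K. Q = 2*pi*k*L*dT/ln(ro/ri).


dT = 70.7370 K
ln(ro/ri) = 0.9048
Q = 2*pi*6.9380*38.4200*70.7370 / 0.9048 = 130938.4876 W

130938.4876 W


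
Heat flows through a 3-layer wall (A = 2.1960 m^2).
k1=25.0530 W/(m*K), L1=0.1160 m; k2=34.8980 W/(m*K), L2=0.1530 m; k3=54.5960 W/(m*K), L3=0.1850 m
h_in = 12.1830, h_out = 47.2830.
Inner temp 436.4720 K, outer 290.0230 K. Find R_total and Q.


R_conv_in = 1/(12.1830*2.1960) = 0.0374
R_1 = 0.1160/(25.0530*2.1960) = 0.0021
R_2 = 0.1530/(34.8980*2.1960) = 0.0020
R_3 = 0.1850/(54.5960*2.1960) = 0.0015
R_conv_out = 1/(47.2830*2.1960) = 0.0096
R_total = 0.0527 K/W
Q = 146.4490 / 0.0527 = 2781.2121 W

R_total = 0.0527 K/W, Q = 2781.2121 W


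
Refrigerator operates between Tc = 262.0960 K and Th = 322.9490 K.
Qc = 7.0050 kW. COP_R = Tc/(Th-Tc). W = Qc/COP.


COP = 262.0960 / 60.8530 = 4.3070
W = 7.0050 / 4.3070 = 1.6264 kW

COP = 4.3070, W = 1.6264 kW


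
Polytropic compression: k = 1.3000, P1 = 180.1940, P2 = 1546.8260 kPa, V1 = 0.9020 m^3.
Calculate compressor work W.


(k-1)/k = 0.2308
(P2/P1)^exp = 1.6424
W = 4.3333 * 180.1940 * 0.9020 * (1.6424 - 1) = 452.4289 kJ

452.4289 kJ


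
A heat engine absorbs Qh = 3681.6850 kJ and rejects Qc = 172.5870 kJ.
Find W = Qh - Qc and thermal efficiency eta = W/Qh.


W = 3681.6850 - 172.5870 = 3509.0980 kJ
eta = 3509.0980 / 3681.6850 = 0.9531 = 95.3123%

W = 3509.0980 kJ, eta = 95.3123%


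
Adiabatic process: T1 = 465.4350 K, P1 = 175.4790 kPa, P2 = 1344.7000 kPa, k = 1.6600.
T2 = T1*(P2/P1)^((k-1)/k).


(k-1)/k = 0.3976
(P2/P1)^exp = 2.2471
T2 = 465.4350 * 2.2471 = 1045.8949 K

1045.8949 K


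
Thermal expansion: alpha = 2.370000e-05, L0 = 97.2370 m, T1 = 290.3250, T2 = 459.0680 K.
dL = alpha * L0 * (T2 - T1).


dT = 168.7430 K
dL = 2.370000e-05 * 97.2370 * 168.7430 = 0.388871 m
L_final = 97.625871 m

dL = 0.388871 m


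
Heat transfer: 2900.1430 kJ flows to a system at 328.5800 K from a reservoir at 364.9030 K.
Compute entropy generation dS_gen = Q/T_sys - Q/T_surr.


dS_sys = 2900.1430/328.5800 = 8.8263 kJ/K
dS_surr = -2900.1430/364.9030 = -7.9477 kJ/K
dS_gen = 8.8263 - 7.9477 = 0.8786 kJ/K (irreversible)

dS_gen = 0.8786 kJ/K, irreversible


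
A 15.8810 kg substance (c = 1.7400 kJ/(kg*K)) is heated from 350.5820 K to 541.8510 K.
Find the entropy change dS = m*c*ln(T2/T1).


T2/T1 = 1.5456
ln(T2/T1) = 0.4354
dS = 15.8810 * 1.7400 * 0.4354 = 12.0313 kJ/K

12.0313 kJ/K


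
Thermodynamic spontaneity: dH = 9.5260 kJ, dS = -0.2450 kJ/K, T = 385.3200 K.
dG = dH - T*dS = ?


T*dS = 385.3200 * -0.2450 = -94.4034 kJ
dG = 9.5260 + 94.4034 = 103.9294 kJ (non-spontaneous)

dG = 103.9294 kJ, non-spontaneous


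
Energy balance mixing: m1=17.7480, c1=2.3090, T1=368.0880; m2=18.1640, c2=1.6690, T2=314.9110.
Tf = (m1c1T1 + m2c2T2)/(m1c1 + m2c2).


num = 24631.0473
den = 71.2958
Tf = 345.4766 K

345.4766 K


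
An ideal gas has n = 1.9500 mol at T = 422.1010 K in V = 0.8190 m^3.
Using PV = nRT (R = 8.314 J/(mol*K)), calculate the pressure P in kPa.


P = nRT/V = 1.9500 * 8.314 * 422.1010 / 0.8190
= 6843.2280 / 0.8190 = 8355.5898 Pa = 8.3556 kPa

8.3556 kPa


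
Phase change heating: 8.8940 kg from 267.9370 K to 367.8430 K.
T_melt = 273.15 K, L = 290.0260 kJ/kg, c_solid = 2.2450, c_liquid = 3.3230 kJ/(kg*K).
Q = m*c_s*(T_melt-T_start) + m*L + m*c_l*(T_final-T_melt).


Q1 (sensible, solid) = 8.8940 * 2.2450 * 5.2130 = 104.0881 kJ
Q2 (latent) = 8.8940 * 290.0260 = 2579.4912 kJ
Q3 (sensible, liquid) = 8.8940 * 3.3230 * 94.6930 = 2798.6291 kJ
Q_total = 5482.2084 kJ

5482.2084 kJ


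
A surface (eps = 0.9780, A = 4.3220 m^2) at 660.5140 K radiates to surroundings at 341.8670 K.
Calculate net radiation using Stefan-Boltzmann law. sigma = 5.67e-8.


T^4 = 1.9034e+11
Tsurr^4 = 1.3659e+10
Q = 0.9780 * 5.67e-8 * 4.3220 * 1.7668e+11 = 42344.1733 W

42344.1733 W


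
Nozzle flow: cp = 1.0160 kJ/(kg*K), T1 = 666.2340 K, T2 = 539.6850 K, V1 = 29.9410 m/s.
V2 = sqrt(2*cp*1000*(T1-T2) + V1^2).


dT = 126.5490 K
2*cp*1000*dT = 257147.5680
V1^2 = 896.4635
V2 = sqrt(258044.0315) = 507.9803 m/s

507.9803 m/s


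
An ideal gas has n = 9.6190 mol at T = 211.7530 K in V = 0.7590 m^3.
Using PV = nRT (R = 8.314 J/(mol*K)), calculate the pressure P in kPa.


P = nRT/V = 9.6190 * 8.314 * 211.7530 / 0.7590
= 16934.3884 / 0.7590 = 22311.4472 Pa = 22.3114 kPa

22.3114 kPa


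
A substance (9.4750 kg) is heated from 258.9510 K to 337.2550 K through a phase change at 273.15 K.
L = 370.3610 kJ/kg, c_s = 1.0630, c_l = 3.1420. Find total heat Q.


Q1 (sensible, solid) = 9.4750 * 1.0630 * 14.1990 = 143.0113 kJ
Q2 (latent) = 9.4750 * 370.3610 = 3509.1705 kJ
Q3 (sensible, liquid) = 9.4750 * 3.1420 * 64.1050 = 1908.4347 kJ
Q_total = 5560.6164 kJ

5560.6164 kJ


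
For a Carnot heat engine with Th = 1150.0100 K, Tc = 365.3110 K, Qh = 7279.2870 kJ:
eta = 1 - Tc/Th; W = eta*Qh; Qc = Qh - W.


eta = 1 - 365.3110/1150.0100 = 0.6823
W = 0.6823 * 7279.2870 = 4966.9561 kJ
Qc = 7279.2870 - 4966.9561 = 2312.3309 kJ

eta = 68.2341%, W = 4966.9561 kJ, Qc = 2312.3309 kJ


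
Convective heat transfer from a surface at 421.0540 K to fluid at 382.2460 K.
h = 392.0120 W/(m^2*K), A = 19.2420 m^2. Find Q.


dT = 38.8080 K
Q = 392.0120 * 19.2420 * 38.8080 = 292732.4270 W

292732.4270 W


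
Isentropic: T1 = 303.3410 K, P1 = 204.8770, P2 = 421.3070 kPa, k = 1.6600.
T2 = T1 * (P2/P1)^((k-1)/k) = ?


(k-1)/k = 0.3976
(P2/P1)^exp = 1.3319
T2 = 303.3410 * 1.3319 = 404.0349 K

404.0349 K


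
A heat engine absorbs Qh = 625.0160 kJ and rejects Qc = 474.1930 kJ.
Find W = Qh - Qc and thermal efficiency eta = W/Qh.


W = 625.0160 - 474.1930 = 150.8230 kJ
eta = 150.8230 / 625.0160 = 0.2413 = 24.1311%

W = 150.8230 kJ, eta = 24.1311%


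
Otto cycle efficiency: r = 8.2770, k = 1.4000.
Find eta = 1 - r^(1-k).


r^(k-1) = 2.3289
eta = 1 - 1/2.3289 = 0.5706 = 57.0611%

57.0611%


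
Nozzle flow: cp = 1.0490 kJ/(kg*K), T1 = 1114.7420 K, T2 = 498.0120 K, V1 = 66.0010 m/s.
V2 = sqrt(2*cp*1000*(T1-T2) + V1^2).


dT = 616.7300 K
2*cp*1000*dT = 1293899.5400
V1^2 = 4356.1320
V2 = sqrt(1298255.6720) = 1139.4102 m/s

1139.4102 m/s


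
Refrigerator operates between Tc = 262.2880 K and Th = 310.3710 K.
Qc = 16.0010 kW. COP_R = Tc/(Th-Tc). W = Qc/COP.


COP = 262.2880 / 48.0830 = 5.4549
W = 16.0010 / 5.4549 = 2.9333 kW

COP = 5.4549, W = 2.9333 kW


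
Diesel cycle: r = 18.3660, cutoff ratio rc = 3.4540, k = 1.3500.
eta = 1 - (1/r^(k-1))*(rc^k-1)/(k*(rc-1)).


r^(k-1) = 2.7695
rc^k = 5.3301
eta = 0.5281 = 52.8063%

52.8063%


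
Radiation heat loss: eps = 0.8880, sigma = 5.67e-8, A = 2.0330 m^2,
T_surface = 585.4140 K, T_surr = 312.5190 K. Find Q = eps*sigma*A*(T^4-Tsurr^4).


T^4 = 1.1745e+11
Tsurr^4 = 9.5391e+09
Q = 0.8880 * 5.67e-8 * 2.0330 * 1.0791e+11 = 11045.8263 W

11045.8263 W


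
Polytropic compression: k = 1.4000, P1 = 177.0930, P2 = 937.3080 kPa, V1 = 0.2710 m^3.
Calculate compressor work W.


(k-1)/k = 0.2857
(P2/P1)^exp = 1.6098
W = 3.5000 * 177.0930 * 0.2710 * (1.6098 - 1) = 102.4261 kJ

102.4261 kJ


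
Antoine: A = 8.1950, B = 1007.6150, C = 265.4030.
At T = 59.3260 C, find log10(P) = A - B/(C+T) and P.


C+T = 324.7290
B/(C+T) = 3.1029
log10(P) = 8.1950 - 3.1029 = 5.0921
P = 10^5.0921 = 123611.4720 mmHg

123611.4720 mmHg


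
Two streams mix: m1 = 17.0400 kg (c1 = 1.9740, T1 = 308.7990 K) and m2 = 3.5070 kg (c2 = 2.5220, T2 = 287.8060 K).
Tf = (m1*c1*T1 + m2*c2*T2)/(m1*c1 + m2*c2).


num = 12932.6041
den = 42.4816
Tf = 304.4283 K

304.4283 K


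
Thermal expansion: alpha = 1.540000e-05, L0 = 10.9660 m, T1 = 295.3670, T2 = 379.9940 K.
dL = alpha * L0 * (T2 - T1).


dT = 84.6270 K
dL = 1.540000e-05 * 10.9660 * 84.6270 = 0.014292 m
L_final = 10.980292 m

dL = 0.014292 m


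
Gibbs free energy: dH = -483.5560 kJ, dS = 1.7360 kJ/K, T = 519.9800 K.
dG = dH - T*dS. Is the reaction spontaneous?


T*dS = 519.9800 * 1.7360 = 902.6853 kJ
dG = -483.5560 - 902.6853 = -1386.2413 kJ (spontaneous)

dG = -1386.2413 kJ, spontaneous


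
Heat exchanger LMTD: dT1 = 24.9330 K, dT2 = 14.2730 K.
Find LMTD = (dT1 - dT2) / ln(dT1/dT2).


dT1/dT2 = 1.7469
ln(dT1/dT2) = 0.5578
LMTD = 10.6600 / 0.5578 = 19.1100 K

19.1100 K


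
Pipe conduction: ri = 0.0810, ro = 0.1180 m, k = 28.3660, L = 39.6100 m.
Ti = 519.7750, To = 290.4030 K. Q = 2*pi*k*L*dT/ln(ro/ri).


dT = 229.3720 K
ln(ro/ri) = 0.3762
Q = 2*pi*28.3660*39.6100*229.3720 / 0.3762 = 4303912.9049 W

4303912.9049 W


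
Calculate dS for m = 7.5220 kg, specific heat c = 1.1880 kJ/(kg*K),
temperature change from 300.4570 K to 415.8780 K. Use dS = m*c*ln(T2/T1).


T2/T1 = 1.3842
ln(T2/T1) = 0.3251
dS = 7.5220 * 1.1880 * 0.3251 = 2.9050 kJ/K

2.9050 kJ/K


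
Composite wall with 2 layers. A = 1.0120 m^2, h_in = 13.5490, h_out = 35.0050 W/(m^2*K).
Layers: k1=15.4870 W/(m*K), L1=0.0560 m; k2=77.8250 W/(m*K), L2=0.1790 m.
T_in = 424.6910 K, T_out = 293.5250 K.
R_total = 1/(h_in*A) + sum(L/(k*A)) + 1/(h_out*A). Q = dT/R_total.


R_conv_in = 1/(13.5490*1.0120) = 0.0729
R_1 = 0.0560/(15.4870*1.0120) = 0.0036
R_2 = 0.1790/(77.8250*1.0120) = 0.0023
R_conv_out = 1/(35.0050*1.0120) = 0.0282
R_total = 0.1070 K/W
Q = 131.1660 / 0.1070 = 1225.7882 W

R_total = 0.1070 K/W, Q = 1225.7882 W


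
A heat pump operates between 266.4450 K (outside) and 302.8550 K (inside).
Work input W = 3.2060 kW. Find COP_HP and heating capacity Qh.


COP = 302.8550 / 36.4100 = 8.3179
Qh = 8.3179 * 3.2060 = 26.6672 kW

COP = 8.3179, Qh = 26.6672 kW


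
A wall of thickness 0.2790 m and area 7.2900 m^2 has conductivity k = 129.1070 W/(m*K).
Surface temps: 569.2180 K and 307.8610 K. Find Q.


dT = 261.3570 K
Q = 129.1070 * 7.2900 * 261.3570 / 0.2790 = 881672.4110 W

881672.4110 W


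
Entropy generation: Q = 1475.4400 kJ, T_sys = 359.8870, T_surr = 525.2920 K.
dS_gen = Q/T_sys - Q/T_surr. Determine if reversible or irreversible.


dS_sys = 1475.4400/359.8870 = 4.0997 kJ/K
dS_surr = -1475.4400/525.2920 = -2.8088 kJ/K
dS_gen = 4.0997 - 2.8088 = 1.2909 kJ/K (irreversible)

dS_gen = 1.2909 kJ/K, irreversible


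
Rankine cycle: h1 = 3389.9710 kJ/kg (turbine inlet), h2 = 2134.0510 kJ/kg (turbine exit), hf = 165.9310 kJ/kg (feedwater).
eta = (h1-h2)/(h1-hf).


W = 1255.9200 kJ/kg
Q_in = 3224.0400 kJ/kg
eta = 0.3895 = 38.9549%

eta = 38.9549%


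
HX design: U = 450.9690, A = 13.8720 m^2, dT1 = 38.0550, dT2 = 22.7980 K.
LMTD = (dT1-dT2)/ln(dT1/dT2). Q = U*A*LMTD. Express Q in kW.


LMTD = 29.7779 K
Q = 450.9690 * 13.8720 * 29.7779 = 186285.8978 W = 186.2859 kW

186.2859 kW


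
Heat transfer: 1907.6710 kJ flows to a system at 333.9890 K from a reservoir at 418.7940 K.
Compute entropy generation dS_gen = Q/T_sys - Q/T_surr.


dS_sys = 1907.6710/333.9890 = 5.7118 kJ/K
dS_surr = -1907.6710/418.7940 = -4.5552 kJ/K
dS_gen = 5.7118 - 4.5552 = 1.1566 kJ/K (irreversible)

dS_gen = 1.1566 kJ/K, irreversible


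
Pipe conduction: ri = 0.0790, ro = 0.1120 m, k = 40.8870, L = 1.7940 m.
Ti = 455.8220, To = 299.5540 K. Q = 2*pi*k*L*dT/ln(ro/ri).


dT = 156.2680 K
ln(ro/ri) = 0.3491
Q = 2*pi*40.8870*1.7940*156.2680 / 0.3491 = 206333.0021 W

206333.0021 W


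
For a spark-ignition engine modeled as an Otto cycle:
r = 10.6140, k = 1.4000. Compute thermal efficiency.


r^(k-1) = 2.5725
eta = 1 - 1/2.5725 = 0.6113 = 61.1270%

61.1270%


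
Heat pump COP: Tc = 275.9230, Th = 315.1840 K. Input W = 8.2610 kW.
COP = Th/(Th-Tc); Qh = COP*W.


COP = 315.1840 / 39.2610 = 8.0279
Qh = 8.0279 * 8.2610 = 66.3186 kW

COP = 8.0279, Qh = 66.3186 kW


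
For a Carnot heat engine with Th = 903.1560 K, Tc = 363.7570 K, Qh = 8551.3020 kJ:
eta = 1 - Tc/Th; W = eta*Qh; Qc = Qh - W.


eta = 1 - 363.7570/903.1560 = 0.5972
W = 0.5972 * 8551.3020 = 5107.1617 kJ
Qc = 8551.3020 - 5107.1617 = 3444.1403 kJ

eta = 59.7238%, W = 5107.1617 kJ, Qc = 3444.1403 kJ


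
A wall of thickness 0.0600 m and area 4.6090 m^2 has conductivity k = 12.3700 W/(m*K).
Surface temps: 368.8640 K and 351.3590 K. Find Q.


dT = 17.5050 K
Q = 12.3700 * 4.6090 * 17.5050 / 0.0600 = 16633.6390 W

16633.6390 W


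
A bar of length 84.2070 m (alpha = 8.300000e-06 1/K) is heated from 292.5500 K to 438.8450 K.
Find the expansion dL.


dT = 146.2950 K
dL = 8.300000e-06 * 84.2070 * 146.2950 = 0.102248 m
L_final = 84.309248 m

dL = 0.102248 m


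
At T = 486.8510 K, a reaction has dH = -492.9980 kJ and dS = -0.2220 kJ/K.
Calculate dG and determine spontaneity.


T*dS = 486.8510 * -0.2220 = -108.0809 kJ
dG = -492.9980 + 108.0809 = -384.9171 kJ (spontaneous)

dG = -384.9171 kJ, spontaneous


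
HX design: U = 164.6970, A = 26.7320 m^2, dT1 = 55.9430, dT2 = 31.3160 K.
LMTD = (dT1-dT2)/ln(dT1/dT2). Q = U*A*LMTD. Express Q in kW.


LMTD = 42.4454 K
Q = 164.6970 * 26.7320 * 42.4454 = 186873.5382 W = 186.8735 kW

186.8735 kW


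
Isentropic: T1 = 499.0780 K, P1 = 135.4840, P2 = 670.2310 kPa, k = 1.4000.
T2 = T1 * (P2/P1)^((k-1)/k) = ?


(k-1)/k = 0.2857
(P2/P1)^exp = 1.5790
T2 = 499.0780 * 1.5790 = 788.0437 K

788.0437 K


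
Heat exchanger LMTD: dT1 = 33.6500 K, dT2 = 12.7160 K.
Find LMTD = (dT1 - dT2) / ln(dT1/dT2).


dT1/dT2 = 2.6463
ln(dT1/dT2) = 0.9732
LMTD = 20.9340 / 0.9732 = 21.5115 K

21.5115 K


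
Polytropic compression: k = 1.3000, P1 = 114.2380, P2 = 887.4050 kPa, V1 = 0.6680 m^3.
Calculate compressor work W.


(k-1)/k = 0.2308
(P2/P1)^exp = 1.6049
W = 4.3333 * 114.2380 * 0.6680 * (1.6049 - 1) = 200.0392 kJ

200.0392 kJ


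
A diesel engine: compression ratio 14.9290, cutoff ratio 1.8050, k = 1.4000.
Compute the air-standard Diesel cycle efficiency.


r^(k-1) = 2.9486
rc^k = 2.2860
eta = 0.6130 = 61.3018%

61.3018%


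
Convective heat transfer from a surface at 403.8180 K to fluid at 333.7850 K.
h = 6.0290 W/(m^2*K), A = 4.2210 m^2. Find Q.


dT = 70.0330 K
Q = 6.0290 * 4.2210 * 70.0330 = 1782.2284 W

1782.2284 W


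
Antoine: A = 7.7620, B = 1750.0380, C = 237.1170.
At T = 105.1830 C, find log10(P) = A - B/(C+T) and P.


C+T = 342.3000
B/(C+T) = 5.1126
log10(P) = 7.7620 - 5.1126 = 2.6494
P = 10^2.6494 = 446.0818 mmHg

446.0818 mmHg


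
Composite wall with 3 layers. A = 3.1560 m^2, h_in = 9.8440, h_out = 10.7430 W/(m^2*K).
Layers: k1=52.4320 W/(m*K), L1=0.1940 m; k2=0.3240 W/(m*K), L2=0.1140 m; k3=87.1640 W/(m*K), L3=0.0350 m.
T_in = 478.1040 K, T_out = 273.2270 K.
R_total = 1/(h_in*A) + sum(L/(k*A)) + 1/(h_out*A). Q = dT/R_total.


R_conv_in = 1/(9.8440*3.1560) = 0.0322
R_1 = 0.1940/(52.4320*3.1560) = 0.0012
R_2 = 0.1140/(0.3240*3.1560) = 0.1115
R_3 = 0.0350/(87.1640*3.1560) = 0.0001
R_conv_out = 1/(10.7430*3.1560) = 0.0295
R_total = 0.1745 K/W
Q = 204.8770 / 0.1745 = 1174.2934 W

R_total = 0.1745 K/W, Q = 1174.2934 W


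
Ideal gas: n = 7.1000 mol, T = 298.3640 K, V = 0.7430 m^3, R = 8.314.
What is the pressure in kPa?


P = nRT/V = 7.1000 * 8.314 * 298.3640 / 0.7430
= 17612.2479 / 0.7430 = 23704.2367 Pa = 23.7042 kPa

23.7042 kPa


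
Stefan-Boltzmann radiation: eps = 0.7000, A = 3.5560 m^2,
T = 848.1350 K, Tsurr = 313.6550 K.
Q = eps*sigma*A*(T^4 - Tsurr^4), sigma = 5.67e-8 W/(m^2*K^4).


T^4 = 5.1744e+11
Tsurr^4 = 9.6785e+09
Q = 0.7000 * 5.67e-8 * 3.5560 * 5.0776e+11 = 71664.2479 W

71664.2479 W


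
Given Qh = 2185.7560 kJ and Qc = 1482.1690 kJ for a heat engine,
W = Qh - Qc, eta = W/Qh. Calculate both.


W = 2185.7560 - 1482.1690 = 703.5870 kJ
eta = 703.5870 / 2185.7560 = 0.3219 = 32.1896%

W = 703.5870 kJ, eta = 32.1896%


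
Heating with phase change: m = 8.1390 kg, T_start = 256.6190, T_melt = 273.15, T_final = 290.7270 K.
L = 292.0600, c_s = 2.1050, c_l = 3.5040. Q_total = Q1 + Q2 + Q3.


Q1 (sensible, solid) = 8.1390 * 2.1050 * 16.5310 = 283.2189 kJ
Q2 (latent) = 8.1390 * 292.0600 = 2377.0763 kJ
Q3 (sensible, liquid) = 8.1390 * 3.5040 * 17.5770 = 501.2794 kJ
Q_total = 3161.5747 kJ

3161.5747 kJ


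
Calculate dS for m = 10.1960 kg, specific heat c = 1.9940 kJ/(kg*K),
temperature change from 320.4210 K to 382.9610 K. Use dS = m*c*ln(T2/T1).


T2/T1 = 1.1952
ln(T2/T1) = 0.1783
dS = 10.1960 * 1.9940 * 0.1783 = 3.6249 kJ/K

3.6249 kJ/K


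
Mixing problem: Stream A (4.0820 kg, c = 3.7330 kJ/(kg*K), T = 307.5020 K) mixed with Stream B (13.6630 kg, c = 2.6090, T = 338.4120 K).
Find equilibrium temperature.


num = 16749.0418
den = 50.8849
Tf = 329.1556 K

329.1556 K


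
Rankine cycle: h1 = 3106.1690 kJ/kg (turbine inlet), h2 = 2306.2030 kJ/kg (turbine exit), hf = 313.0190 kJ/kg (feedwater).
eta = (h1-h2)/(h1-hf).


W = 799.9660 kJ/kg
Q_in = 2793.1500 kJ/kg
eta = 0.2864 = 28.6403%

eta = 28.6403%


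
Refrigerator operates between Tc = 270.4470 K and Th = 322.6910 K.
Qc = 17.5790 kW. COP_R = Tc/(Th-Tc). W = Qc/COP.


COP = 270.4470 / 52.2440 = 5.1766
W = 17.5790 / 5.1766 = 3.3958 kW

COP = 5.1766, W = 3.3958 kW


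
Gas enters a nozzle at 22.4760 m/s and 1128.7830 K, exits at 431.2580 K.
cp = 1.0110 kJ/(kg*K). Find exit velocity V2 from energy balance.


dT = 697.5250 K
2*cp*1000*dT = 1410395.5500
V1^2 = 505.1706
V2 = sqrt(1410900.7206) = 1187.8134 m/s

1187.8134 m/s


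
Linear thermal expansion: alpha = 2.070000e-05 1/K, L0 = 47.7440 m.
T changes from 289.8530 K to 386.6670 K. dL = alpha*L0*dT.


dT = 96.8140 K
dL = 2.070000e-05 * 47.7440 * 96.8140 = 0.095681 m
L_final = 47.839681 m

dL = 0.095681 m


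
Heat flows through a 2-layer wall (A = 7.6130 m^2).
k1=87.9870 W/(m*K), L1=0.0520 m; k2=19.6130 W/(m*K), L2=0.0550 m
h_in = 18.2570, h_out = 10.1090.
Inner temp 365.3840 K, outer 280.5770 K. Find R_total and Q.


R_conv_in = 1/(18.2570*7.6130) = 0.0072
R_1 = 0.0520/(87.9870*7.6130) = 7.7630e-05
R_2 = 0.0550/(19.6130*7.6130) = 0.0004
R_conv_out = 1/(10.1090*7.6130) = 0.0130
R_total = 0.0206 K/W
Q = 84.8070 / 0.0206 = 4109.9595 W

R_total = 0.0206 K/W, Q = 4109.9595 W


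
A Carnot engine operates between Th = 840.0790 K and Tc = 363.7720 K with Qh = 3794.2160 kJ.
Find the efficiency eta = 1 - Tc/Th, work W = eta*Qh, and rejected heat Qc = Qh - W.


eta = 1 - 363.7720/840.0790 = 0.5670
W = 0.5670 * 3794.2160 = 2151.2401 kJ
Qc = 3794.2160 - 2151.2401 = 1642.9759 kJ

eta = 56.6979%, W = 2151.2401 kJ, Qc = 1642.9759 kJ


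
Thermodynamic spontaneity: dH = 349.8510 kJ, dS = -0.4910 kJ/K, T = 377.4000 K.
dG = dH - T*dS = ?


T*dS = 377.4000 * -0.4910 = -185.3034 kJ
dG = 349.8510 + 185.3034 = 535.1544 kJ (non-spontaneous)

dG = 535.1544 kJ, non-spontaneous


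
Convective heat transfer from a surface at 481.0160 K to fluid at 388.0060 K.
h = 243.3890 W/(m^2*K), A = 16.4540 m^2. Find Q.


dT = 93.0100 K
Q = 243.3890 * 16.4540 * 93.0100 = 372479.2496 W

372479.2496 W


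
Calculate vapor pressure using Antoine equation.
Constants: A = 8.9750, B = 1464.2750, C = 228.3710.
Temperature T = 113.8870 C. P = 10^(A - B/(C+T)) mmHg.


C+T = 342.2580
B/(C+T) = 4.2783
log10(P) = 8.9750 - 4.2783 = 4.6967
P = 10^4.6967 = 49741.8147 mmHg

49741.8147 mmHg


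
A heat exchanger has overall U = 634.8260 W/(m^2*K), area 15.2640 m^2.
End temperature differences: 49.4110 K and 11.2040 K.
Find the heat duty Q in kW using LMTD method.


LMTD = 25.7477 K
Q = 634.8260 * 15.2640 * 25.7477 = 249494.3519 W = 249.4944 kW

249.4944 kW
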